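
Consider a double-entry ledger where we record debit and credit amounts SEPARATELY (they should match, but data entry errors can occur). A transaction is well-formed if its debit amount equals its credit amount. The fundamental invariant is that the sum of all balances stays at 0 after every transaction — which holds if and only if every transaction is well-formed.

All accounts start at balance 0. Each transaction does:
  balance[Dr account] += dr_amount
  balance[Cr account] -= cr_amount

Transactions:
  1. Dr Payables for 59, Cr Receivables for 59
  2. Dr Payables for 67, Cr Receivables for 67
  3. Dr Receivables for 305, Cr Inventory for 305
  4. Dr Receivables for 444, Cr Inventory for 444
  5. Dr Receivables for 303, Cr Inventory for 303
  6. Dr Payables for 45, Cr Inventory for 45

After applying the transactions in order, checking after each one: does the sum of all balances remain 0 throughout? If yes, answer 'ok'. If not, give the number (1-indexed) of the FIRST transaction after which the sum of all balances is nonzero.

After txn 1: dr=59 cr=59 sum_balances=0
After txn 2: dr=67 cr=67 sum_balances=0
After txn 3: dr=305 cr=305 sum_balances=0
After txn 4: dr=444 cr=444 sum_balances=0
After txn 5: dr=303 cr=303 sum_balances=0
After txn 6: dr=45 cr=45 sum_balances=0

Answer: ok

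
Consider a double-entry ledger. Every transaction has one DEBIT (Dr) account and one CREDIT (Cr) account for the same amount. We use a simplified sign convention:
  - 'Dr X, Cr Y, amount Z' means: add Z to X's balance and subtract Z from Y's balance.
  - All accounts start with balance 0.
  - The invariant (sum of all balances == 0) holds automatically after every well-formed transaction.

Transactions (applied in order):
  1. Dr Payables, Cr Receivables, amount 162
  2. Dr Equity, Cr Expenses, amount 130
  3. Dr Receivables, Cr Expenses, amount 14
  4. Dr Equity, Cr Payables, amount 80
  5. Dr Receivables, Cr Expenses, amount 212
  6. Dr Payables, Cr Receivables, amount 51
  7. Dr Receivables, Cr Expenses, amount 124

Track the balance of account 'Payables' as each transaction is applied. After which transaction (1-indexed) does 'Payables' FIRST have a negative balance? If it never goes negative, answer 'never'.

After txn 1: Payables=162
After txn 2: Payables=162
After txn 3: Payables=162
After txn 4: Payables=82
After txn 5: Payables=82
After txn 6: Payables=133
After txn 7: Payables=133

Answer: never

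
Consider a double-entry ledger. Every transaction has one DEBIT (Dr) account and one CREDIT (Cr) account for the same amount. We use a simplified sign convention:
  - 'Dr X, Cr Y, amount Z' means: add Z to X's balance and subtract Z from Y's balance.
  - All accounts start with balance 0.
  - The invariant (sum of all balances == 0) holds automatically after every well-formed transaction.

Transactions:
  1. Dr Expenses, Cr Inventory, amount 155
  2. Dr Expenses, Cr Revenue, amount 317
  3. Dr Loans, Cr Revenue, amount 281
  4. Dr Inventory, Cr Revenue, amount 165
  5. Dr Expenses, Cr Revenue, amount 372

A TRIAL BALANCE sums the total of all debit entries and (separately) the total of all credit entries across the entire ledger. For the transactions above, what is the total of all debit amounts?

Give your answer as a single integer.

Answer: 1290

Derivation:
Txn 1: debit+=155
Txn 2: debit+=317
Txn 3: debit+=281
Txn 4: debit+=165
Txn 5: debit+=372
Total debits = 1290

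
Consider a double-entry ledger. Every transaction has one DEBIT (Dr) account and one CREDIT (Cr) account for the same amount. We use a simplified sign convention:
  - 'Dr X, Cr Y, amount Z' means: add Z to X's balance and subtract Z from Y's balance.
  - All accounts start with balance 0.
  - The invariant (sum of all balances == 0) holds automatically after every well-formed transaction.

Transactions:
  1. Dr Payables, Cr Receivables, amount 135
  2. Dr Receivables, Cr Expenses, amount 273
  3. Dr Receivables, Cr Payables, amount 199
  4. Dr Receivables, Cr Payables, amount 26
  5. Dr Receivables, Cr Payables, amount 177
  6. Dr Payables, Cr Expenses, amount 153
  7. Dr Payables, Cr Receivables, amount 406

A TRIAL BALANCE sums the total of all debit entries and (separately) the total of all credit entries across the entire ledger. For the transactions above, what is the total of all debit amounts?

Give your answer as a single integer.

Txn 1: debit+=135
Txn 2: debit+=273
Txn 3: debit+=199
Txn 4: debit+=26
Txn 5: debit+=177
Txn 6: debit+=153
Txn 7: debit+=406
Total debits = 1369

Answer: 1369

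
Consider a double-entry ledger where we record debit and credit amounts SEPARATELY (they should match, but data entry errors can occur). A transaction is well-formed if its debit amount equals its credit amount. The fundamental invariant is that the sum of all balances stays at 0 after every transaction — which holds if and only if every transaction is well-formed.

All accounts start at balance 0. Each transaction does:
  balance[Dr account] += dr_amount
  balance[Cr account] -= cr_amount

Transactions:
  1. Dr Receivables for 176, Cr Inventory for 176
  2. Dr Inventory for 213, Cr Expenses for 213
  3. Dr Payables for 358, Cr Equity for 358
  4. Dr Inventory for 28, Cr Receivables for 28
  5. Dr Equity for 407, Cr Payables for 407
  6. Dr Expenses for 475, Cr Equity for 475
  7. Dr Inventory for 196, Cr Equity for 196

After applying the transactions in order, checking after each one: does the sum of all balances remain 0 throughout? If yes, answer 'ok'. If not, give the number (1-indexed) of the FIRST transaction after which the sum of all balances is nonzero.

Answer: ok

Derivation:
After txn 1: dr=176 cr=176 sum_balances=0
After txn 2: dr=213 cr=213 sum_balances=0
After txn 3: dr=358 cr=358 sum_balances=0
After txn 4: dr=28 cr=28 sum_balances=0
After txn 5: dr=407 cr=407 sum_balances=0
After txn 6: dr=475 cr=475 sum_balances=0
After txn 7: dr=196 cr=196 sum_balances=0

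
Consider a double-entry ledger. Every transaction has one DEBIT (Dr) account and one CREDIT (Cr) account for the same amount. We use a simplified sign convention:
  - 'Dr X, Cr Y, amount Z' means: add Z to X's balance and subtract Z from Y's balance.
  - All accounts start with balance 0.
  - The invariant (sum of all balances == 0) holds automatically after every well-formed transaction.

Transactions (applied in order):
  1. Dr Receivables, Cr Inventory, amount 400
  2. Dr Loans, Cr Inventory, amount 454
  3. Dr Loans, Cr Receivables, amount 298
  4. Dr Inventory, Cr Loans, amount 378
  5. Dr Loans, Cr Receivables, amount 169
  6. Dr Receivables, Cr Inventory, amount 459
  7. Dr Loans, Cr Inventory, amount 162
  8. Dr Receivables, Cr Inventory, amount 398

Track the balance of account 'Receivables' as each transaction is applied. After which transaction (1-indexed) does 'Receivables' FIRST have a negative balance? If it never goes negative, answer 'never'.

Answer: 5

Derivation:
After txn 1: Receivables=400
After txn 2: Receivables=400
After txn 3: Receivables=102
After txn 4: Receivables=102
After txn 5: Receivables=-67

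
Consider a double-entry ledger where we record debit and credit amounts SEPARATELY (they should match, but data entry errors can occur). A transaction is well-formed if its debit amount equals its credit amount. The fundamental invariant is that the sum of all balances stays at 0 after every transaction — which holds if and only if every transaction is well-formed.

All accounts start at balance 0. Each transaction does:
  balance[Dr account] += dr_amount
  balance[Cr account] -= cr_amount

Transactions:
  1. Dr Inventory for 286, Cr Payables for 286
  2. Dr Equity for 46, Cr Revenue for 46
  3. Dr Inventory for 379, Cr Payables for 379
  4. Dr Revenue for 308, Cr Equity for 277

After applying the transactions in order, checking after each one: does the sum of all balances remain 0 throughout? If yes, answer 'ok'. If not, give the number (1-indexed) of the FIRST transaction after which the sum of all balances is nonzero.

Answer: 4

Derivation:
After txn 1: dr=286 cr=286 sum_balances=0
After txn 2: dr=46 cr=46 sum_balances=0
After txn 3: dr=379 cr=379 sum_balances=0
After txn 4: dr=308 cr=277 sum_balances=31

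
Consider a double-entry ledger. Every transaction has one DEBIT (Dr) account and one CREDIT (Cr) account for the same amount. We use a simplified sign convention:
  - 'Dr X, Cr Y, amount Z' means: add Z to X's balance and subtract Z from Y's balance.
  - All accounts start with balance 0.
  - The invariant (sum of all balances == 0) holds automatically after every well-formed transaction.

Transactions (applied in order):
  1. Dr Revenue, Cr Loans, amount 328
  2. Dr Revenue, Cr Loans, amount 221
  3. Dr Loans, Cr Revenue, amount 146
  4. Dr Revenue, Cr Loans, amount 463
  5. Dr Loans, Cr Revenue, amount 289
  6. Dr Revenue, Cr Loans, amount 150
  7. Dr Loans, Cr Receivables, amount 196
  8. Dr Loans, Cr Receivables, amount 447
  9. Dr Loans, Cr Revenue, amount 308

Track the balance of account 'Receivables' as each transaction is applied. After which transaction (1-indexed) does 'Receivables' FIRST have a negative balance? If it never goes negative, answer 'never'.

Answer: 7

Derivation:
After txn 1: Receivables=0
After txn 2: Receivables=0
After txn 3: Receivables=0
After txn 4: Receivables=0
After txn 5: Receivables=0
After txn 6: Receivables=0
After txn 7: Receivables=-196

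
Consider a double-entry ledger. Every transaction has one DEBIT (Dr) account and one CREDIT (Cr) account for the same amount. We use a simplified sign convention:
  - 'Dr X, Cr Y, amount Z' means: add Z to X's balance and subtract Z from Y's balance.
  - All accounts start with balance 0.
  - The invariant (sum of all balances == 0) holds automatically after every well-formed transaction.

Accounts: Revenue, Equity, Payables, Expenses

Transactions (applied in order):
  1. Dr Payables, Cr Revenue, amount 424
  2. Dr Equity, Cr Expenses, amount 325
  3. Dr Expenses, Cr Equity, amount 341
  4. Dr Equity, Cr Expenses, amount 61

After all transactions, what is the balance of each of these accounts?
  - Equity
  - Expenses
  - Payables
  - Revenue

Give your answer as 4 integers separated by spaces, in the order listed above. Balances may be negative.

After txn 1 (Dr Payables, Cr Revenue, amount 424): Payables=424 Revenue=-424
After txn 2 (Dr Equity, Cr Expenses, amount 325): Equity=325 Expenses=-325 Payables=424 Revenue=-424
After txn 3 (Dr Expenses, Cr Equity, amount 341): Equity=-16 Expenses=16 Payables=424 Revenue=-424
After txn 4 (Dr Equity, Cr Expenses, amount 61): Equity=45 Expenses=-45 Payables=424 Revenue=-424

Answer: 45 -45 424 -424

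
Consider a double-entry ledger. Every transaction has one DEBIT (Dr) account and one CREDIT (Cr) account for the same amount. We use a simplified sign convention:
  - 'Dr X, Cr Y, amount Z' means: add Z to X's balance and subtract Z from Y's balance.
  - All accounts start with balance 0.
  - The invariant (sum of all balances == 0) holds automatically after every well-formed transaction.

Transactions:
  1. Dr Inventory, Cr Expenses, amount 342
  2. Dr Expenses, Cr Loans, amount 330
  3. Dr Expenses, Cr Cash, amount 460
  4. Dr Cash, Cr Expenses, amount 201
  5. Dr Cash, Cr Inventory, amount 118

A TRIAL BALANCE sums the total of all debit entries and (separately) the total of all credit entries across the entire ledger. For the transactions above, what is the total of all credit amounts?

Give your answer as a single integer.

Answer: 1451

Derivation:
Txn 1: credit+=342
Txn 2: credit+=330
Txn 3: credit+=460
Txn 4: credit+=201
Txn 5: credit+=118
Total credits = 1451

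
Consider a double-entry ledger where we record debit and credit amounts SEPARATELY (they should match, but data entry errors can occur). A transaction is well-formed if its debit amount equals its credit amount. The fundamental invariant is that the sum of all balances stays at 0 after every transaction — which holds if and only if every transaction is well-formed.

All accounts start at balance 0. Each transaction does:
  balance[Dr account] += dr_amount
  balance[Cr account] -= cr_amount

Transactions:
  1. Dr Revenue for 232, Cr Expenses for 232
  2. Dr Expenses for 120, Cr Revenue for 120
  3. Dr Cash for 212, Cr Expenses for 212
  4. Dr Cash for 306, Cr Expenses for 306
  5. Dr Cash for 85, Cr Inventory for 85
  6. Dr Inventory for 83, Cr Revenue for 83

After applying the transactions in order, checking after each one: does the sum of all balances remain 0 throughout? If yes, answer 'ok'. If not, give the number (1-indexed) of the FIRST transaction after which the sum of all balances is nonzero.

After txn 1: dr=232 cr=232 sum_balances=0
After txn 2: dr=120 cr=120 sum_balances=0
After txn 3: dr=212 cr=212 sum_balances=0
After txn 4: dr=306 cr=306 sum_balances=0
After txn 5: dr=85 cr=85 sum_balances=0
After txn 6: dr=83 cr=83 sum_balances=0

Answer: ok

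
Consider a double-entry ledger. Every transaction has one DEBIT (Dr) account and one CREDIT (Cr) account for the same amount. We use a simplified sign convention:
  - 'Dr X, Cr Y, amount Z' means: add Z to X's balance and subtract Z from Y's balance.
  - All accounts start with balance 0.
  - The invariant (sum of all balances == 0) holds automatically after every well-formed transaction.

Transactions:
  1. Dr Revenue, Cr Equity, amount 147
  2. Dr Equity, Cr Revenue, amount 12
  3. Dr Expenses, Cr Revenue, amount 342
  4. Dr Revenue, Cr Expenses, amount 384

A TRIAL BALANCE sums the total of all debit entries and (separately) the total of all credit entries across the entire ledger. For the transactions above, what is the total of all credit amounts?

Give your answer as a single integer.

Answer: 885

Derivation:
Txn 1: credit+=147
Txn 2: credit+=12
Txn 3: credit+=342
Txn 4: credit+=384
Total credits = 885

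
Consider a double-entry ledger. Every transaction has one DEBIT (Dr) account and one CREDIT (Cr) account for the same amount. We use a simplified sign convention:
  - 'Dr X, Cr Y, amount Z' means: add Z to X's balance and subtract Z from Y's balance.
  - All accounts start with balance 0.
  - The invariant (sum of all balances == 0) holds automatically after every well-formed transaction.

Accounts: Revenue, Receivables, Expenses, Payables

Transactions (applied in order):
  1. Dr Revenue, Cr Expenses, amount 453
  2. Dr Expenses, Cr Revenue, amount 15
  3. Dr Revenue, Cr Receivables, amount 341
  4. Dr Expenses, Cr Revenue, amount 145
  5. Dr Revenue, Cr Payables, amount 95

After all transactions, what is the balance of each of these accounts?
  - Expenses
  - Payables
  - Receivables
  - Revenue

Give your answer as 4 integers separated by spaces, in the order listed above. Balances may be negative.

After txn 1 (Dr Revenue, Cr Expenses, amount 453): Expenses=-453 Revenue=453
After txn 2 (Dr Expenses, Cr Revenue, amount 15): Expenses=-438 Revenue=438
After txn 3 (Dr Revenue, Cr Receivables, amount 341): Expenses=-438 Receivables=-341 Revenue=779
After txn 4 (Dr Expenses, Cr Revenue, amount 145): Expenses=-293 Receivables=-341 Revenue=634
After txn 5 (Dr Revenue, Cr Payables, amount 95): Expenses=-293 Payables=-95 Receivables=-341 Revenue=729

Answer: -293 -95 -341 729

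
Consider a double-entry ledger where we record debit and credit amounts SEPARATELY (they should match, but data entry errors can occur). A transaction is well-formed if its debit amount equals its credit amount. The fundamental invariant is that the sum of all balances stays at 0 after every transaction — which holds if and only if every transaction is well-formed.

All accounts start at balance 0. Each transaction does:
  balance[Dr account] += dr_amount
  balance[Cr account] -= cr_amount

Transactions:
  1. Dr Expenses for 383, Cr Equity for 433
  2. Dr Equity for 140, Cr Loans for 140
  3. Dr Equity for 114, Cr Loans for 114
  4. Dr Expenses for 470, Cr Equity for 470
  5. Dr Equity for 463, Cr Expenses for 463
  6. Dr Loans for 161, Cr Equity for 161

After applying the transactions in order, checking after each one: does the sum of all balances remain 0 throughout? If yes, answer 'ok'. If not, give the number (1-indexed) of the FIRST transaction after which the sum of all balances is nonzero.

After txn 1: dr=383 cr=433 sum_balances=-50
After txn 2: dr=140 cr=140 sum_balances=-50
After txn 3: dr=114 cr=114 sum_balances=-50
After txn 4: dr=470 cr=470 sum_balances=-50
After txn 5: dr=463 cr=463 sum_balances=-50
After txn 6: dr=161 cr=161 sum_balances=-50

Answer: 1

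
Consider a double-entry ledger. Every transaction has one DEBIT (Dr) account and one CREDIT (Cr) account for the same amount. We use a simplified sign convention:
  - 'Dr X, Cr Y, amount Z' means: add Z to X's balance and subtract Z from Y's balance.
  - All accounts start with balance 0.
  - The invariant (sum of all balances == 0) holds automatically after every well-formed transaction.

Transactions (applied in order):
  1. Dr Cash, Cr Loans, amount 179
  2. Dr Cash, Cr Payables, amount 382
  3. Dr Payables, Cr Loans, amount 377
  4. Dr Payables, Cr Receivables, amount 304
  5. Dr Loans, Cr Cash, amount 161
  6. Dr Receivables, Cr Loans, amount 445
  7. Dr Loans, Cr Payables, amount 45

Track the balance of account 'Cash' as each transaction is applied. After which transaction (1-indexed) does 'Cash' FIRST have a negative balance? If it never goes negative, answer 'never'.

After txn 1: Cash=179
After txn 2: Cash=561
After txn 3: Cash=561
After txn 4: Cash=561
After txn 5: Cash=400
After txn 6: Cash=400
After txn 7: Cash=400

Answer: never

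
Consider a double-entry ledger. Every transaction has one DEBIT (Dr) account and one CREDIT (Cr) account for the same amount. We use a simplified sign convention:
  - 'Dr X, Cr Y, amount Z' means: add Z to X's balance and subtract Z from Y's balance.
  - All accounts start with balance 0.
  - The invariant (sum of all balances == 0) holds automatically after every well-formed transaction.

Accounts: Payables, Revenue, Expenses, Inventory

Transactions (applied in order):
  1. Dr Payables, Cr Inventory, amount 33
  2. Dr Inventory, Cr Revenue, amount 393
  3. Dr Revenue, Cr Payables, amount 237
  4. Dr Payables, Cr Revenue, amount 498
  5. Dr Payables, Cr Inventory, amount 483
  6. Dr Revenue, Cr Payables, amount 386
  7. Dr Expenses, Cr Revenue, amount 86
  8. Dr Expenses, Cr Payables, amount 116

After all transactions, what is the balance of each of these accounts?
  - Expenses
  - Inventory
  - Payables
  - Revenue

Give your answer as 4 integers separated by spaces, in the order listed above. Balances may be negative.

Answer: 202 -123 275 -354

Derivation:
After txn 1 (Dr Payables, Cr Inventory, amount 33): Inventory=-33 Payables=33
After txn 2 (Dr Inventory, Cr Revenue, amount 393): Inventory=360 Payables=33 Revenue=-393
After txn 3 (Dr Revenue, Cr Payables, amount 237): Inventory=360 Payables=-204 Revenue=-156
After txn 4 (Dr Payables, Cr Revenue, amount 498): Inventory=360 Payables=294 Revenue=-654
After txn 5 (Dr Payables, Cr Inventory, amount 483): Inventory=-123 Payables=777 Revenue=-654
After txn 6 (Dr Revenue, Cr Payables, amount 386): Inventory=-123 Payables=391 Revenue=-268
After txn 7 (Dr Expenses, Cr Revenue, amount 86): Expenses=86 Inventory=-123 Payables=391 Revenue=-354
After txn 8 (Dr Expenses, Cr Payables, amount 116): Expenses=202 Inventory=-123 Payables=275 Revenue=-354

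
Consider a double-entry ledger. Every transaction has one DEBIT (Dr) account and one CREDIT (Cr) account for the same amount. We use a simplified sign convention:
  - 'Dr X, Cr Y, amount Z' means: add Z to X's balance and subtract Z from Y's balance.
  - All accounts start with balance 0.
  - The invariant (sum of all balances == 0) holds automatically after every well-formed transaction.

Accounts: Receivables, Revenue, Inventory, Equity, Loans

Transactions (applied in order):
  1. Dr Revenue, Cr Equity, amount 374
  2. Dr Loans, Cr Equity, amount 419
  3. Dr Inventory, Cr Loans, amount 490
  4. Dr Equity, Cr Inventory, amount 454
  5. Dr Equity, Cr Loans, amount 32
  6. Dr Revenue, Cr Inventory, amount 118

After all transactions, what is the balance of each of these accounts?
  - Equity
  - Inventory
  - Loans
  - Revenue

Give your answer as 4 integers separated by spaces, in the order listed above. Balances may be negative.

Answer: -307 -82 -103 492

Derivation:
After txn 1 (Dr Revenue, Cr Equity, amount 374): Equity=-374 Revenue=374
After txn 2 (Dr Loans, Cr Equity, amount 419): Equity=-793 Loans=419 Revenue=374
After txn 3 (Dr Inventory, Cr Loans, amount 490): Equity=-793 Inventory=490 Loans=-71 Revenue=374
After txn 4 (Dr Equity, Cr Inventory, amount 454): Equity=-339 Inventory=36 Loans=-71 Revenue=374
After txn 5 (Dr Equity, Cr Loans, amount 32): Equity=-307 Inventory=36 Loans=-103 Revenue=374
After txn 6 (Dr Revenue, Cr Inventory, amount 118): Equity=-307 Inventory=-82 Loans=-103 Revenue=492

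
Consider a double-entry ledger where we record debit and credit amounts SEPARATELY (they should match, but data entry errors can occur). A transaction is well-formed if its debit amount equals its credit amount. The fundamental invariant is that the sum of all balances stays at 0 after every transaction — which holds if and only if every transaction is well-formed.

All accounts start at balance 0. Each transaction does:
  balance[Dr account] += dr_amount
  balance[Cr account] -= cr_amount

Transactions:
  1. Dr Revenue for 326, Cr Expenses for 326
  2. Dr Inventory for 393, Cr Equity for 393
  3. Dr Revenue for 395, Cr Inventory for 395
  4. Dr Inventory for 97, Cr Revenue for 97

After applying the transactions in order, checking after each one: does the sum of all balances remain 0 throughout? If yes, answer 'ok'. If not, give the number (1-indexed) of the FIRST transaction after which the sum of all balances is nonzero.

Answer: ok

Derivation:
After txn 1: dr=326 cr=326 sum_balances=0
After txn 2: dr=393 cr=393 sum_balances=0
After txn 3: dr=395 cr=395 sum_balances=0
After txn 4: dr=97 cr=97 sum_balances=0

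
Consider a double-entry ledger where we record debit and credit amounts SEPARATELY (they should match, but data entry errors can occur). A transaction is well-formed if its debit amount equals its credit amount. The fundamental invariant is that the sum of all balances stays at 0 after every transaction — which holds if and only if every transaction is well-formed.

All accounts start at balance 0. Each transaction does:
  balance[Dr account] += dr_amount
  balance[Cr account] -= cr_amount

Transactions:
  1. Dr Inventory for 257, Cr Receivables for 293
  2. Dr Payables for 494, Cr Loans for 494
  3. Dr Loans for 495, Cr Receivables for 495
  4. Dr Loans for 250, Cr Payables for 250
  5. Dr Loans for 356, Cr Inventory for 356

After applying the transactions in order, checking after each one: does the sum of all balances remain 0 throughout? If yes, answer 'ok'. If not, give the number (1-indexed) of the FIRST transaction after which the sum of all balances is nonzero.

Answer: 1

Derivation:
After txn 1: dr=257 cr=293 sum_balances=-36
After txn 2: dr=494 cr=494 sum_balances=-36
After txn 3: dr=495 cr=495 sum_balances=-36
After txn 4: dr=250 cr=250 sum_balances=-36
After txn 5: dr=356 cr=356 sum_balances=-36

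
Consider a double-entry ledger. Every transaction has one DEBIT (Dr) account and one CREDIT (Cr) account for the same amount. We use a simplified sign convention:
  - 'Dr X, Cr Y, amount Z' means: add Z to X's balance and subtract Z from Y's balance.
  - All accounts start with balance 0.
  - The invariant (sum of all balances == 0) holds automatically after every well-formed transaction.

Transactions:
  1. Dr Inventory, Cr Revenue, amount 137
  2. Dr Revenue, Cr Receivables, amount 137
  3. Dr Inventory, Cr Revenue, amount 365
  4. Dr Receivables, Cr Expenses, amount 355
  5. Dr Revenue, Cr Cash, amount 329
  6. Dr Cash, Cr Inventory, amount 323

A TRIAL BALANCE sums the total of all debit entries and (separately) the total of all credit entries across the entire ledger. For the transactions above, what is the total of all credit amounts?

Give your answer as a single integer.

Answer: 1646

Derivation:
Txn 1: credit+=137
Txn 2: credit+=137
Txn 3: credit+=365
Txn 4: credit+=355
Txn 5: credit+=329
Txn 6: credit+=323
Total credits = 1646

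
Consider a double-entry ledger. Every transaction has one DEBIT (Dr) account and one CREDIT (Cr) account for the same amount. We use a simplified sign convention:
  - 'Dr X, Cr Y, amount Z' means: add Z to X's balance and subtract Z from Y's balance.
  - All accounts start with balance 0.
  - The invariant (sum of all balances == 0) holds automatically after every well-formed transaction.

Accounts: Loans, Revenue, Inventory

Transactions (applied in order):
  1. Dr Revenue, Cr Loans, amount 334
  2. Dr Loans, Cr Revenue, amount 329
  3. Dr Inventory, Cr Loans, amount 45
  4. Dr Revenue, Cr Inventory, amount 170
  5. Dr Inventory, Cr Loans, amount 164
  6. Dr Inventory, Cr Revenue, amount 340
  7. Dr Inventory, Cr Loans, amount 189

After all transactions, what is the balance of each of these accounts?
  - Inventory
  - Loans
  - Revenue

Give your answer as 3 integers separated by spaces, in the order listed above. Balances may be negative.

Answer: 568 -403 -165

Derivation:
After txn 1 (Dr Revenue, Cr Loans, amount 334): Loans=-334 Revenue=334
After txn 2 (Dr Loans, Cr Revenue, amount 329): Loans=-5 Revenue=5
After txn 3 (Dr Inventory, Cr Loans, amount 45): Inventory=45 Loans=-50 Revenue=5
After txn 4 (Dr Revenue, Cr Inventory, amount 170): Inventory=-125 Loans=-50 Revenue=175
After txn 5 (Dr Inventory, Cr Loans, amount 164): Inventory=39 Loans=-214 Revenue=175
After txn 6 (Dr Inventory, Cr Revenue, amount 340): Inventory=379 Loans=-214 Revenue=-165
After txn 7 (Dr Inventory, Cr Loans, amount 189): Inventory=568 Loans=-403 Revenue=-165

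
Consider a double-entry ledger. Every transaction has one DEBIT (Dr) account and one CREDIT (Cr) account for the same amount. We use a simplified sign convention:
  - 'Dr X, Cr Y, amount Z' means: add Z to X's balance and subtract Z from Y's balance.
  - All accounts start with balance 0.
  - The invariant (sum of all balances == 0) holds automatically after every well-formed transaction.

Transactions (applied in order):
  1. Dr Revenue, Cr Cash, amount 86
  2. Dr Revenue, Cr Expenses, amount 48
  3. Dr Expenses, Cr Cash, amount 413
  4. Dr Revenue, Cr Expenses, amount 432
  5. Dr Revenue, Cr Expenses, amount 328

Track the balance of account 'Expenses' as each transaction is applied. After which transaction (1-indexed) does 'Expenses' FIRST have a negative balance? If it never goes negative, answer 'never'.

After txn 1: Expenses=0
After txn 2: Expenses=-48

Answer: 2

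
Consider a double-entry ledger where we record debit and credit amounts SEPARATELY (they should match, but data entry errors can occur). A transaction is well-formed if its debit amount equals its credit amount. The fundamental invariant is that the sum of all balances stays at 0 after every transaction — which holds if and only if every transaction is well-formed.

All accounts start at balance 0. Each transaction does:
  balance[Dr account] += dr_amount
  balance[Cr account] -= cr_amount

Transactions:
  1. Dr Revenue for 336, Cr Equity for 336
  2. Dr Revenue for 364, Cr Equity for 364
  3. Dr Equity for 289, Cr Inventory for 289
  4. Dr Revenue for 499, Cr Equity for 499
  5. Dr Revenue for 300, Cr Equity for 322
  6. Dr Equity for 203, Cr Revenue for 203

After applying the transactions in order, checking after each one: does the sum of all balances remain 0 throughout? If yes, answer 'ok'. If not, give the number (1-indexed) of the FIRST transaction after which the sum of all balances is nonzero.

After txn 1: dr=336 cr=336 sum_balances=0
After txn 2: dr=364 cr=364 sum_balances=0
After txn 3: dr=289 cr=289 sum_balances=0
After txn 4: dr=499 cr=499 sum_balances=0
After txn 5: dr=300 cr=322 sum_balances=-22
After txn 6: dr=203 cr=203 sum_balances=-22

Answer: 5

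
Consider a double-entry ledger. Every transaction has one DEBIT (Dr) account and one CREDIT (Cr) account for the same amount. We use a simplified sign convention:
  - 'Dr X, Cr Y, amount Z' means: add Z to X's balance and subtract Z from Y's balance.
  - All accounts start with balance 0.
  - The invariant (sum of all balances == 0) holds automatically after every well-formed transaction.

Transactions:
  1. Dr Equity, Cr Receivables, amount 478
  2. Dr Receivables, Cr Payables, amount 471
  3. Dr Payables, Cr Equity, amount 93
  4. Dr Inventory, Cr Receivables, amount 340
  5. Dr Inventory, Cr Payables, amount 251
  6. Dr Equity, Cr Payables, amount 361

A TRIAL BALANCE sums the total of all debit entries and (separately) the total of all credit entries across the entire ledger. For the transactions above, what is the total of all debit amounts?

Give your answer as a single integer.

Answer: 1994

Derivation:
Txn 1: debit+=478
Txn 2: debit+=471
Txn 3: debit+=93
Txn 4: debit+=340
Txn 5: debit+=251
Txn 6: debit+=361
Total debits = 1994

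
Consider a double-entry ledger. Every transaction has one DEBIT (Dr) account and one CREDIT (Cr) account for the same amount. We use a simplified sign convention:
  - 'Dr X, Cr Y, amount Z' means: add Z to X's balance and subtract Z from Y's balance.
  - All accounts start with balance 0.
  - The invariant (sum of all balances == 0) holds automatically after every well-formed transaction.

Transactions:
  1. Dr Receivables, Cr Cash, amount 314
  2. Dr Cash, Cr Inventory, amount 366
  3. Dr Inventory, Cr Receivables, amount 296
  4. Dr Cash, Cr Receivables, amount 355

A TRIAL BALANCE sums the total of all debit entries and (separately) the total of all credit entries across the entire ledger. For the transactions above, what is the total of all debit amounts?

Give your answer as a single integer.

Txn 1: debit+=314
Txn 2: debit+=366
Txn 3: debit+=296
Txn 4: debit+=355
Total debits = 1331

Answer: 1331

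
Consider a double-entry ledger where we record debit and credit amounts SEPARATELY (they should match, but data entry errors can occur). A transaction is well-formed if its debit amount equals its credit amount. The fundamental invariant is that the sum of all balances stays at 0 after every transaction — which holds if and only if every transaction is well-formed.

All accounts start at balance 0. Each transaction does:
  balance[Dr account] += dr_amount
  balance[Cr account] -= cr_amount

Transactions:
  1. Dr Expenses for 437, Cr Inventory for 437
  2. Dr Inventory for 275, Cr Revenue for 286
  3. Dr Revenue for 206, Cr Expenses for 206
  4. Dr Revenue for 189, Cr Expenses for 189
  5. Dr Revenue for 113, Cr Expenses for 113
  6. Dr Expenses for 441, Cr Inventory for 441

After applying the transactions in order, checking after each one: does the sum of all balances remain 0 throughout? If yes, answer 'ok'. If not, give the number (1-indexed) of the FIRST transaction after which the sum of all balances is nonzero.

Answer: 2

Derivation:
After txn 1: dr=437 cr=437 sum_balances=0
After txn 2: dr=275 cr=286 sum_balances=-11
After txn 3: dr=206 cr=206 sum_balances=-11
After txn 4: dr=189 cr=189 sum_balances=-11
After txn 5: dr=113 cr=113 sum_balances=-11
After txn 6: dr=441 cr=441 sum_balances=-11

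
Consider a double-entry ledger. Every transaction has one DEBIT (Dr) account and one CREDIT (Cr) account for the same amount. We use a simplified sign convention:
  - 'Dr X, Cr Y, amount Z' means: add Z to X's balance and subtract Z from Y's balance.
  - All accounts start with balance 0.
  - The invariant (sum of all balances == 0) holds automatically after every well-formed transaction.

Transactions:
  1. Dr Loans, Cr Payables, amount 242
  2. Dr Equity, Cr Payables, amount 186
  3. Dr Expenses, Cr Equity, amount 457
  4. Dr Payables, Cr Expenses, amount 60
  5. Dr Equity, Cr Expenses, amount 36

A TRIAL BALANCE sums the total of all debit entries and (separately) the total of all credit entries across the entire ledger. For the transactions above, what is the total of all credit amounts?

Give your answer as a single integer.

Answer: 981

Derivation:
Txn 1: credit+=242
Txn 2: credit+=186
Txn 3: credit+=457
Txn 4: credit+=60
Txn 5: credit+=36
Total credits = 981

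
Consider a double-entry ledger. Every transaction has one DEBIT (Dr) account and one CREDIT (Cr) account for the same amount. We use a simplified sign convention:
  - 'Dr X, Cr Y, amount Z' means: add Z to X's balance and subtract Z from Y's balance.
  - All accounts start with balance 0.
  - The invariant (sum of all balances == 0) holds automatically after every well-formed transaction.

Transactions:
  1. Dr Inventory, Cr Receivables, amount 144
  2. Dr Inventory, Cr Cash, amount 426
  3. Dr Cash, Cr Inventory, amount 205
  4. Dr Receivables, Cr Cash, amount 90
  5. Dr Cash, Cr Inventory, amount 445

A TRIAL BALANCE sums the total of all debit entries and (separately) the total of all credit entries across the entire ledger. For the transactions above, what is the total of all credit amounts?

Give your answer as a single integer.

Txn 1: credit+=144
Txn 2: credit+=426
Txn 3: credit+=205
Txn 4: credit+=90
Txn 5: credit+=445
Total credits = 1310

Answer: 1310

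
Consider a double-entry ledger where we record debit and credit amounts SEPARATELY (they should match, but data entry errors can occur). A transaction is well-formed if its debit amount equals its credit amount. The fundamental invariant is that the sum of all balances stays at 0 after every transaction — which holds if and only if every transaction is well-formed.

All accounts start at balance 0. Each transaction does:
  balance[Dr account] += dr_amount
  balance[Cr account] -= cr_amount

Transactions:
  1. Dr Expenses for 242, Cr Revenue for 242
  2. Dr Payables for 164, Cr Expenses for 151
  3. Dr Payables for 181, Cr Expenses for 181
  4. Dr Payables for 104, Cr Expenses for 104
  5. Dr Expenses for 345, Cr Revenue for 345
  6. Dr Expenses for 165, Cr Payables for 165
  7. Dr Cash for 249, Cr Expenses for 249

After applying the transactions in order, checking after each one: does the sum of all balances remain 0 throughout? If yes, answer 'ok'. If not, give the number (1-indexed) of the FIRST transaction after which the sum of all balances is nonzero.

After txn 1: dr=242 cr=242 sum_balances=0
After txn 2: dr=164 cr=151 sum_balances=13
After txn 3: dr=181 cr=181 sum_balances=13
After txn 4: dr=104 cr=104 sum_balances=13
After txn 5: dr=345 cr=345 sum_balances=13
After txn 6: dr=165 cr=165 sum_balances=13
After txn 7: dr=249 cr=249 sum_balances=13

Answer: 2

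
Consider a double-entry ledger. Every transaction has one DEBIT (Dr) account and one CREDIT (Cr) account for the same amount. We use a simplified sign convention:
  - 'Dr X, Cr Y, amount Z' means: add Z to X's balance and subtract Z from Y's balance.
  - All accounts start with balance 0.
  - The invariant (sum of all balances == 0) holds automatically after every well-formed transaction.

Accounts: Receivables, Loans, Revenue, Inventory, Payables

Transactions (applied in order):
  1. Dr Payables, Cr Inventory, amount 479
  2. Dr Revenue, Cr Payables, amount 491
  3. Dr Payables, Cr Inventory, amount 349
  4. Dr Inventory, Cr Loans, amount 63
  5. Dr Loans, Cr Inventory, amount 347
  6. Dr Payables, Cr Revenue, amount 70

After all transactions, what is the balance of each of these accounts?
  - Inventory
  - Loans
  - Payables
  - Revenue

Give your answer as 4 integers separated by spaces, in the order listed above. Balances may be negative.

Answer: -1112 284 407 421

Derivation:
After txn 1 (Dr Payables, Cr Inventory, amount 479): Inventory=-479 Payables=479
After txn 2 (Dr Revenue, Cr Payables, amount 491): Inventory=-479 Payables=-12 Revenue=491
After txn 3 (Dr Payables, Cr Inventory, amount 349): Inventory=-828 Payables=337 Revenue=491
After txn 4 (Dr Inventory, Cr Loans, amount 63): Inventory=-765 Loans=-63 Payables=337 Revenue=491
After txn 5 (Dr Loans, Cr Inventory, amount 347): Inventory=-1112 Loans=284 Payables=337 Revenue=491
After txn 6 (Dr Payables, Cr Revenue, amount 70): Inventory=-1112 Loans=284 Payables=407 Revenue=421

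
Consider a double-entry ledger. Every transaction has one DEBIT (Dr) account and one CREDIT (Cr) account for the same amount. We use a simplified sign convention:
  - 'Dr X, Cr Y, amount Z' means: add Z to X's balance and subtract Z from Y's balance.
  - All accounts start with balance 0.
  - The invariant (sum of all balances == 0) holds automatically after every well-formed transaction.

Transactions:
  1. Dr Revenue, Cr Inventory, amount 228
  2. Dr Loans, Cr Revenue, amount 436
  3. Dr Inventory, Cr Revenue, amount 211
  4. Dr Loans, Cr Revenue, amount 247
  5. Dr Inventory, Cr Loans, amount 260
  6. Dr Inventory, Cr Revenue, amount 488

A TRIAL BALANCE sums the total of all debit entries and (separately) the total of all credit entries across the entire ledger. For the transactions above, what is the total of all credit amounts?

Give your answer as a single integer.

Answer: 1870

Derivation:
Txn 1: credit+=228
Txn 2: credit+=436
Txn 3: credit+=211
Txn 4: credit+=247
Txn 5: credit+=260
Txn 6: credit+=488
Total credits = 1870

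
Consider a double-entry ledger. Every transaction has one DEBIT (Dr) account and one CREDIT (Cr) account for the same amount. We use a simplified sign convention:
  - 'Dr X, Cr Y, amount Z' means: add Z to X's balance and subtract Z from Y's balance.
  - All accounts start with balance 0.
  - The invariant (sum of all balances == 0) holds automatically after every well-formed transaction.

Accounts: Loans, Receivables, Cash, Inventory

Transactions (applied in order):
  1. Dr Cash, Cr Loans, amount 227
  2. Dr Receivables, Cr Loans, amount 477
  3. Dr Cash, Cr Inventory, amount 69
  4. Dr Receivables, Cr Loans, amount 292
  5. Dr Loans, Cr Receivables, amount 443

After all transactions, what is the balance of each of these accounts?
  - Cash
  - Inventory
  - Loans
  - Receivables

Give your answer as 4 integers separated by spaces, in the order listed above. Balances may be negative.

After txn 1 (Dr Cash, Cr Loans, amount 227): Cash=227 Loans=-227
After txn 2 (Dr Receivables, Cr Loans, amount 477): Cash=227 Loans=-704 Receivables=477
After txn 3 (Dr Cash, Cr Inventory, amount 69): Cash=296 Inventory=-69 Loans=-704 Receivables=477
After txn 4 (Dr Receivables, Cr Loans, amount 292): Cash=296 Inventory=-69 Loans=-996 Receivables=769
After txn 5 (Dr Loans, Cr Receivables, amount 443): Cash=296 Inventory=-69 Loans=-553 Receivables=326

Answer: 296 -69 -553 326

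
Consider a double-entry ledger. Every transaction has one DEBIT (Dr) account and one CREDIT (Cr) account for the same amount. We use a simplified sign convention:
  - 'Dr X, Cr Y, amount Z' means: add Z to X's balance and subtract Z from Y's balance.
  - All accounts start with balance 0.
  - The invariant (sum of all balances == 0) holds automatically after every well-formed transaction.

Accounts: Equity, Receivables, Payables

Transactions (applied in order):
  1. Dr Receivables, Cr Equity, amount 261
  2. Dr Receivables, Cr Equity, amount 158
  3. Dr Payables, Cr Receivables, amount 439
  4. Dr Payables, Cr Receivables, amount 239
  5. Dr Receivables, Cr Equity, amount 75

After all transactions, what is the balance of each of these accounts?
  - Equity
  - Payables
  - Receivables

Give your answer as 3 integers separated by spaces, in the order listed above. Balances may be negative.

After txn 1 (Dr Receivables, Cr Equity, amount 261): Equity=-261 Receivables=261
After txn 2 (Dr Receivables, Cr Equity, amount 158): Equity=-419 Receivables=419
After txn 3 (Dr Payables, Cr Receivables, amount 439): Equity=-419 Payables=439 Receivables=-20
After txn 4 (Dr Payables, Cr Receivables, amount 239): Equity=-419 Payables=678 Receivables=-259
After txn 5 (Dr Receivables, Cr Equity, amount 75): Equity=-494 Payables=678 Receivables=-184

Answer: -494 678 -184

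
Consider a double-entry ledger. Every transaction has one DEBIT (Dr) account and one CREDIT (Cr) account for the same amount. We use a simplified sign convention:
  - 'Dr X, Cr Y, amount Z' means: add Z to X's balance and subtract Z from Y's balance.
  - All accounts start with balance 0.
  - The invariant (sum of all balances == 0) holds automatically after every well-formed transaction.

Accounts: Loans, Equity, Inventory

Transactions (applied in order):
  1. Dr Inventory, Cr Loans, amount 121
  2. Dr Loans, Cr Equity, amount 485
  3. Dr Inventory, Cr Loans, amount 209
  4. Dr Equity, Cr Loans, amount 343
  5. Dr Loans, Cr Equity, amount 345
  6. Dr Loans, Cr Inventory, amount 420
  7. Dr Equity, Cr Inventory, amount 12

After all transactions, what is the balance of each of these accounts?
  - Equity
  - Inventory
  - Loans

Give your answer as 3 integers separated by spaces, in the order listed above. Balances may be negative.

After txn 1 (Dr Inventory, Cr Loans, amount 121): Inventory=121 Loans=-121
After txn 2 (Dr Loans, Cr Equity, amount 485): Equity=-485 Inventory=121 Loans=364
After txn 3 (Dr Inventory, Cr Loans, amount 209): Equity=-485 Inventory=330 Loans=155
After txn 4 (Dr Equity, Cr Loans, amount 343): Equity=-142 Inventory=330 Loans=-188
After txn 5 (Dr Loans, Cr Equity, amount 345): Equity=-487 Inventory=330 Loans=157
After txn 6 (Dr Loans, Cr Inventory, amount 420): Equity=-487 Inventory=-90 Loans=577
After txn 7 (Dr Equity, Cr Inventory, amount 12): Equity=-475 Inventory=-102 Loans=577

Answer: -475 -102 577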